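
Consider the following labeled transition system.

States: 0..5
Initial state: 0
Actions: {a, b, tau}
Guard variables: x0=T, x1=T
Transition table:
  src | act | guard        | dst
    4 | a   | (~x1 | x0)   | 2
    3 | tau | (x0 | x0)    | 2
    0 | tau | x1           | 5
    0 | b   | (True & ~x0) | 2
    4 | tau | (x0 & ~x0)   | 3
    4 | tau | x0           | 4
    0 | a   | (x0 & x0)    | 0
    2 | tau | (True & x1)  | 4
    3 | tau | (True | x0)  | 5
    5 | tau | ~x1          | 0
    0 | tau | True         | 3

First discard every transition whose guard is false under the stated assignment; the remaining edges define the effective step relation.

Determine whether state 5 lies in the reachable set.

Guard filter leaves 8 enabled edge(s).
L0 = {0}
L1 = {3,5}  now seen {0,3,5}
L2 = {2}  now seen {0,2,3,5}
L3 = {4}  now seen {0,2,3,4,5}
Reach set: {0,2,3,4,5}
Path to 5: tau

Answer: REACHABLE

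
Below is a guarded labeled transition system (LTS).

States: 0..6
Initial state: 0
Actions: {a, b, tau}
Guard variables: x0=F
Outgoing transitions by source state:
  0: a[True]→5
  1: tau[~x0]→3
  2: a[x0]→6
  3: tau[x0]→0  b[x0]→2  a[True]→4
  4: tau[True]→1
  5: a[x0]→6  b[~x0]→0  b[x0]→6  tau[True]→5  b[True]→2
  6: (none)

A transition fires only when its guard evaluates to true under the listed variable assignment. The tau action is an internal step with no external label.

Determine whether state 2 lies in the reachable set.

Answer: REACHABLE

Working:
After dropping false guards: 7 live edges.
L0 = {0}
L1 = {5}  cumulative {0,5}
L2 = {2}  cumulative {0,2,5}
Reach set: {0,2,5}
trace reaching 2: a·b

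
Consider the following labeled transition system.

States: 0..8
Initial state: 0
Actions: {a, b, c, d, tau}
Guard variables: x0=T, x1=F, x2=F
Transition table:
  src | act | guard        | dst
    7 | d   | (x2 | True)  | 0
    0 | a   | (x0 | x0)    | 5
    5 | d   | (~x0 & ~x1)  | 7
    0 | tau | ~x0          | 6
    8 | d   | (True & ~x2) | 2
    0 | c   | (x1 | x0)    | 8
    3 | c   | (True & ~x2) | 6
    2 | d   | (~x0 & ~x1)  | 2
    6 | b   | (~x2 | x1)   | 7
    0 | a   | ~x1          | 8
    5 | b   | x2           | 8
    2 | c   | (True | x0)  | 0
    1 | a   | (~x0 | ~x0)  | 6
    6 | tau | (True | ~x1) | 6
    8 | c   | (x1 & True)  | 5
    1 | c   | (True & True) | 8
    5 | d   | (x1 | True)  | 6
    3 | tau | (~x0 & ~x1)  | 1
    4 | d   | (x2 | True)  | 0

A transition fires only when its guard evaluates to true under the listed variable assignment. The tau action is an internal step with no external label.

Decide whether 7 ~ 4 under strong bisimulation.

Answer: BISIMILAR

Working:
Bisimulation quotient by refinement:
  P[0] = {{0,1,2,3,4,5,6,7,8}}
  P[1] = {{0},{1,2,3},{4,5,7,8},{6}}
  P[2] = {{0},{1},{2},{3},{4,7},{5},{6},{8}}
Fixed point at round 3; 8 class(es).
7∈{4,7}, 4∈{4,7}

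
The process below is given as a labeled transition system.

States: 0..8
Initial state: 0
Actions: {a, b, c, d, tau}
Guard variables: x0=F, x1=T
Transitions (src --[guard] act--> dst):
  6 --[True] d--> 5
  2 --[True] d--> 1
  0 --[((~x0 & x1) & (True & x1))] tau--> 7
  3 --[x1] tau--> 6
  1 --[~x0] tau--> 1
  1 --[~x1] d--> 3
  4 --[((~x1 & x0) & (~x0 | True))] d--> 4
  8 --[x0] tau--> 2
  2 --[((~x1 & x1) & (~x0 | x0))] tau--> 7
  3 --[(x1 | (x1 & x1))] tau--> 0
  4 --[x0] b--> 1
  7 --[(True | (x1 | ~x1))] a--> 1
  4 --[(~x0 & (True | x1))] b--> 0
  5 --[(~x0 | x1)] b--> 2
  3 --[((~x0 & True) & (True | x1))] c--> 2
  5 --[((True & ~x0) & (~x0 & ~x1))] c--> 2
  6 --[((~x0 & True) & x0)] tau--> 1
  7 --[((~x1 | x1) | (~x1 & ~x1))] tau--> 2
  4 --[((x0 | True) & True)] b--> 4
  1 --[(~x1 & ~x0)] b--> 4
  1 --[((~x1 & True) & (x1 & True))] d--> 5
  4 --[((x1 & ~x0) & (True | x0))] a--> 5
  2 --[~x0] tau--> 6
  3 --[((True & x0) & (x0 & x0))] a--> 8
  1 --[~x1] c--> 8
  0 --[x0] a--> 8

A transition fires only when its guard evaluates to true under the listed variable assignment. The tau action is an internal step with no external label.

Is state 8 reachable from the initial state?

Answer: UNREACHABLE

Trace:
After dropping false guards: 14 live edges.
Layer 0: {0}
Layer 1: {7}  cumulative {0,7}
Layer 2: {1,2}  cumulative {0,1,2,7}
Layer 3: {6}  cumulative {0,1,2,6,7}
Layer 4: {5}  cumulative {0,1,2,5,6,7}
R = {0,1,2,5,6,7}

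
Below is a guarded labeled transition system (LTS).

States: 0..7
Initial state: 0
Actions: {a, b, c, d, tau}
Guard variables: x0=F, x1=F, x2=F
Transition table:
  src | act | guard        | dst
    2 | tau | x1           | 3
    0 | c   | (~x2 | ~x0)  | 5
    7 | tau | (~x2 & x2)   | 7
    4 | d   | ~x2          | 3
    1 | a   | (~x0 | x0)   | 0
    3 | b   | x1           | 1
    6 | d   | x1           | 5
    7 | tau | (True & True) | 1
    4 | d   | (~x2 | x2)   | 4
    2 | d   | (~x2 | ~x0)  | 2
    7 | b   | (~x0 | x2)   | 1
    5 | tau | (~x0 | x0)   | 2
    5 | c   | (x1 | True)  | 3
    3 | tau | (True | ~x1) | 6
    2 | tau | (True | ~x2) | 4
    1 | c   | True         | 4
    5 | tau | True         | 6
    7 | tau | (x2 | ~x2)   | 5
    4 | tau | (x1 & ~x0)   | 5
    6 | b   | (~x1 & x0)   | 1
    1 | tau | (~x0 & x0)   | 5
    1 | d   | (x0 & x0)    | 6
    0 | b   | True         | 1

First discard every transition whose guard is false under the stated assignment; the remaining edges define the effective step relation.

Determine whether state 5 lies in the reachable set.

15 transition(s) survive guard evaluation.
Layer 0: {0}
Layer 1: {1,5}  now seen {0,1,5}
Layer 2: {2,3,4,6}  now seen {0,1,2,3,4,5,6}
Reach set: {0,1,2,3,4,5,6}
Path to 5: c

Answer: REACHABLE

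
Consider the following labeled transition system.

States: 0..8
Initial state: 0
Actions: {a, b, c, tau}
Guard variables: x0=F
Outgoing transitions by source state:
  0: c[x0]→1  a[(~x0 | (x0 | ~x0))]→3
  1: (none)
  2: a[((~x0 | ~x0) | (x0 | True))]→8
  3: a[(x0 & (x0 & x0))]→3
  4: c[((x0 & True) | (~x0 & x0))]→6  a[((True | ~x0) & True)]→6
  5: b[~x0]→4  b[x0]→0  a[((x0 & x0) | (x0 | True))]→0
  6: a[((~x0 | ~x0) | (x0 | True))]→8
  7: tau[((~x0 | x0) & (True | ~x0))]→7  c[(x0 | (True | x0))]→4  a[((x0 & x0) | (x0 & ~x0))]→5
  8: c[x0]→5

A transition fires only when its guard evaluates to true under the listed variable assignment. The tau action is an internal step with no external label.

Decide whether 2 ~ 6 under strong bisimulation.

Answer: BISIMILAR

Analysis:
Refine partition for ~:
  round 0: {{0,1,2,3,4,5,6,7,8}}
  round 1: {{0,2,4,6},{1,3,8},{5},{7}}
  round 2: {{0,2,6},{1,3,8},{4},{5},{7}}
Fixed point at round 3; 5 class(es).
2∈{0,2,6}, 6∈{0,2,6}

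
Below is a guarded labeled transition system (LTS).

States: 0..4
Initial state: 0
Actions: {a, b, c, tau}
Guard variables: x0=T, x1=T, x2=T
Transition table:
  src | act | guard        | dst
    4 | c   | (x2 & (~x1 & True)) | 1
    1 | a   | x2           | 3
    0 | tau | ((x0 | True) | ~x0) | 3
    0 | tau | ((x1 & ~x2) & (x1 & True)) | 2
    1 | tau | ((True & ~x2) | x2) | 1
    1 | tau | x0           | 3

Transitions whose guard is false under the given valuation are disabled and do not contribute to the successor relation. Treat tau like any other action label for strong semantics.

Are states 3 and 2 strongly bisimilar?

Compute ~ classes (split until stable):
  π0 = {{0,1,2,3,4}}
  π1 = {{0},{1},{2,3,4}}
3 equivalence class(es) (converged in 2)
[3]={2,3,4}  [2]={2,3,4}

Answer: BISIMILAR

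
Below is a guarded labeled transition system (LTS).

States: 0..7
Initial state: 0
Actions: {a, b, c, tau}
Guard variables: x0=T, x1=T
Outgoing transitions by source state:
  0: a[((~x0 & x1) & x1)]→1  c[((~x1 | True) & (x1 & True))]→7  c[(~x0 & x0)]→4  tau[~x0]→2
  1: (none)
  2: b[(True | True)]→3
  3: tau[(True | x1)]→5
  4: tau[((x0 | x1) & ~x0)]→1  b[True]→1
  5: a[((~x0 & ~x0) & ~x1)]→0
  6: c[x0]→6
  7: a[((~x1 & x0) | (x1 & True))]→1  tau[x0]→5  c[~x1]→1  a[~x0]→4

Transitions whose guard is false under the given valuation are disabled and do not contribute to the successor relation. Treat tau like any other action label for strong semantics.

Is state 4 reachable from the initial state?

7 transition(s) survive guard evaluation.
L0 = {0}
L1 = {7}  now seen {0,7}
L2 = {1,5}  now seen {0,1,5,7}
R = {0,1,5,7}

Answer: UNREACHABLE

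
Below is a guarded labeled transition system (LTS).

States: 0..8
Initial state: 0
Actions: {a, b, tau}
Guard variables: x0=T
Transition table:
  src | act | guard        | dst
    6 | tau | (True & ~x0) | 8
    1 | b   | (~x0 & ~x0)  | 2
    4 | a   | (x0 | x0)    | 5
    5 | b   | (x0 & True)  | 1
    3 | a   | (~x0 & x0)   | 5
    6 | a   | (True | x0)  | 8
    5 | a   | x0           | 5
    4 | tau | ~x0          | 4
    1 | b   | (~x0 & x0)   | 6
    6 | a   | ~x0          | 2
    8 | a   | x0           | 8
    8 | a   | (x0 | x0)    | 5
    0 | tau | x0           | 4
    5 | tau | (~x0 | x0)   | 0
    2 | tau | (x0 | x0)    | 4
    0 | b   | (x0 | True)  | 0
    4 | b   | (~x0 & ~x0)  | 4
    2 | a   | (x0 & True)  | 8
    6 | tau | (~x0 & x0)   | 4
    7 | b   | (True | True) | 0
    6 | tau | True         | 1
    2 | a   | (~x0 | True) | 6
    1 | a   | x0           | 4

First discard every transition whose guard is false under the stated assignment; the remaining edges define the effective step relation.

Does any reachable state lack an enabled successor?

Reachable = {0,1,4,5}
  0: b→0  tau→4  [2 exit(s)]
  1: a→4  [1 exit(s)]
  4: a→5  [1 exit(s)]
  5: a→5  b→1  tau→0  [3 exit(s)]

Answer: DEADLOCK-FREE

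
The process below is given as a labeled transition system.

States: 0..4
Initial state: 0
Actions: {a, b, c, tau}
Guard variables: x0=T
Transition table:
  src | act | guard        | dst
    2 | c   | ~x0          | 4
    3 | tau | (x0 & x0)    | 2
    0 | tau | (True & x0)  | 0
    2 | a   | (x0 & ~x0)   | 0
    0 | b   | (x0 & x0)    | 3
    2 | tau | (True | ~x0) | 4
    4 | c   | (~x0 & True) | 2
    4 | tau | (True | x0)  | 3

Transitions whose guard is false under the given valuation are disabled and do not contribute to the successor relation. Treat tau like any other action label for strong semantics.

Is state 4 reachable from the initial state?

Answer: REACHABLE

Working:
After dropping false guards: 5 live edges.
Layer 0: {0}
Layer 1: {3}  now seen {0,3}
Layer 2: {2}  now seen {0,2,3}
Layer 3: {4}  now seen {0,2,3,4}
Reachable = {0,2,3,4}
Path to 4: b·tau·tau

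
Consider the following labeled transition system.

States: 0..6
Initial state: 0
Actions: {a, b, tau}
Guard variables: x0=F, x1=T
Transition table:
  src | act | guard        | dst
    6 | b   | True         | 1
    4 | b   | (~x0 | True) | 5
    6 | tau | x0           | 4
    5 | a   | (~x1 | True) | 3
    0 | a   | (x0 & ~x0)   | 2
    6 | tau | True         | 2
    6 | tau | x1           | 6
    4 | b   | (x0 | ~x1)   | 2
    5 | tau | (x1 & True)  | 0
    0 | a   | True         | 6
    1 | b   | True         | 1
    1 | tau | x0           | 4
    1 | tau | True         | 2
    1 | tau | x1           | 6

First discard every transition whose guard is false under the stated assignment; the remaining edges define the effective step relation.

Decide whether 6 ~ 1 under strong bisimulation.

Answer: BISIMILAR

Working:
Compute ~ classes (split until stable):
  π0 = {{0,1,2,3,4,5,6}}
  π1 = {{0},{1,6},{2,3},{4},{5}}
5 equivalence class(es) (converged in 2)
[6]={1,6}  [1]={1,6}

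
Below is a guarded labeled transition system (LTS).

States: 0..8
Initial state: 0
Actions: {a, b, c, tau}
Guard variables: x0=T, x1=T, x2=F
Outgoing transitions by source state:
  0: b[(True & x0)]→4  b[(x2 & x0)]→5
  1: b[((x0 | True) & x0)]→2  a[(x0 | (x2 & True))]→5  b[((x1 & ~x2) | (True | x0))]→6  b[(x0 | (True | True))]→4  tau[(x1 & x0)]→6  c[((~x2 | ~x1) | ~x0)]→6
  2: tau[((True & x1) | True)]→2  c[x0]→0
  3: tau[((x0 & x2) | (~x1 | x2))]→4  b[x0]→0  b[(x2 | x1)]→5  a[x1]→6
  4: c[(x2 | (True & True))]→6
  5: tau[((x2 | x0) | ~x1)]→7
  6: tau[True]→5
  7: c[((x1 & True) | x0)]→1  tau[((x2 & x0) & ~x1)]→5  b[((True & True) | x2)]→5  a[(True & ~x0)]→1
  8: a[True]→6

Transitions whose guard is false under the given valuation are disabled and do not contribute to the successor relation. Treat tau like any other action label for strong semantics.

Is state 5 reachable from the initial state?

After dropping false guards: 18 live edges.
depth 0: {0}
depth 1: {4}  total {0,4}
depth 2: {6}  total {0,4,6}
depth 3: {5}  total {0,4,5,6}
depth 4: {7}  total {0,4,5,6,7}
depth 5: {1}  total {0,1,4,5,6,7}
depth 6: {2}  total {0,1,2,4,5,6,7}
R = {0,1,2,4,5,6,7}
Path to 5: b·c·tau

Answer: REACHABLE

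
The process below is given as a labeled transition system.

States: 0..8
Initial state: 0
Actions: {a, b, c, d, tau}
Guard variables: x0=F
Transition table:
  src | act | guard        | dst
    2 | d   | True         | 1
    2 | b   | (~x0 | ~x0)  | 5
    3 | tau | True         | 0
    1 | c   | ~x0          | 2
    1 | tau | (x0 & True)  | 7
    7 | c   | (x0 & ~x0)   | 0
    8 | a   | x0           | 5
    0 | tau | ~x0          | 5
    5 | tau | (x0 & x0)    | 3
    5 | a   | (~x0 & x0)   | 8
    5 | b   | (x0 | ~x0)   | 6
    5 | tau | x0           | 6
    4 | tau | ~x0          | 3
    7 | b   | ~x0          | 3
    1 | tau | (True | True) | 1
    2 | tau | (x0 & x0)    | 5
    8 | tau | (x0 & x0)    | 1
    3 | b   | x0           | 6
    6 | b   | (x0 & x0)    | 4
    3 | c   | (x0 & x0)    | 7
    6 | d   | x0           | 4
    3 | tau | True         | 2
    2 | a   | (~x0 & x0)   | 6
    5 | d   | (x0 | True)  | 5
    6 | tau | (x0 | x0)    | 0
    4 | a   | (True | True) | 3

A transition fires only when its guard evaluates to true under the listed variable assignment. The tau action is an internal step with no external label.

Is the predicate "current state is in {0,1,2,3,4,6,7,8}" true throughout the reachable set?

Safe = {0,1,2,3,4,6,7,8}
Reachable = {0,5,6}
  0: ok
  5: VIOLATES
  6: ok
counterexample path to 5: tau

Answer: INVARIANT VIOLATED at state 5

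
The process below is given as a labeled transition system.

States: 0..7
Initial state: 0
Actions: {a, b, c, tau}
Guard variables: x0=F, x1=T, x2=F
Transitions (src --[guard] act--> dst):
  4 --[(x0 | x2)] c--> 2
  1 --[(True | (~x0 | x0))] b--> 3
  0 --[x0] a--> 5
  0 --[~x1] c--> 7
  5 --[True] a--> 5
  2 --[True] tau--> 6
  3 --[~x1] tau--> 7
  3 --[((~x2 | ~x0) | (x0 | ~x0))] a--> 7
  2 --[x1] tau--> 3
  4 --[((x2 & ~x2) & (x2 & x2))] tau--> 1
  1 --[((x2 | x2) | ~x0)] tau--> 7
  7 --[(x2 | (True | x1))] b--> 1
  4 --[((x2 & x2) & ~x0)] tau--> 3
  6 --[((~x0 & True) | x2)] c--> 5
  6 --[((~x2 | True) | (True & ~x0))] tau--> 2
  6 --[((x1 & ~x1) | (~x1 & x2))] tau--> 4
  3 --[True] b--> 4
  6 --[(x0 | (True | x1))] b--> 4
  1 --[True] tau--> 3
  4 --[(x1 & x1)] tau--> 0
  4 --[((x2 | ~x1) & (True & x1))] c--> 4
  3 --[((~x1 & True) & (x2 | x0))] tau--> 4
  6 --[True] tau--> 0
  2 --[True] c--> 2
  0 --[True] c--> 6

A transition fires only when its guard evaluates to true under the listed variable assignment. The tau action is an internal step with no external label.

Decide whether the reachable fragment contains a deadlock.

Answer: DEADLOCK-FREE

Trace:
Reachable = {0,1,2,3,4,5,6,7}
  0: c→6  [deg 1]
  1: b→3  tau→3  tau→7  [deg 3]
  2: c→2  tau→3  tau→6  [deg 3]
  3: a→7  b→4  [deg 2]
  4: tau→0  [deg 1]
  5: a→5  [deg 1]
  6: b→4  c→5  tau→0  tau→2  [deg 4]
  7: b→1  [deg 1]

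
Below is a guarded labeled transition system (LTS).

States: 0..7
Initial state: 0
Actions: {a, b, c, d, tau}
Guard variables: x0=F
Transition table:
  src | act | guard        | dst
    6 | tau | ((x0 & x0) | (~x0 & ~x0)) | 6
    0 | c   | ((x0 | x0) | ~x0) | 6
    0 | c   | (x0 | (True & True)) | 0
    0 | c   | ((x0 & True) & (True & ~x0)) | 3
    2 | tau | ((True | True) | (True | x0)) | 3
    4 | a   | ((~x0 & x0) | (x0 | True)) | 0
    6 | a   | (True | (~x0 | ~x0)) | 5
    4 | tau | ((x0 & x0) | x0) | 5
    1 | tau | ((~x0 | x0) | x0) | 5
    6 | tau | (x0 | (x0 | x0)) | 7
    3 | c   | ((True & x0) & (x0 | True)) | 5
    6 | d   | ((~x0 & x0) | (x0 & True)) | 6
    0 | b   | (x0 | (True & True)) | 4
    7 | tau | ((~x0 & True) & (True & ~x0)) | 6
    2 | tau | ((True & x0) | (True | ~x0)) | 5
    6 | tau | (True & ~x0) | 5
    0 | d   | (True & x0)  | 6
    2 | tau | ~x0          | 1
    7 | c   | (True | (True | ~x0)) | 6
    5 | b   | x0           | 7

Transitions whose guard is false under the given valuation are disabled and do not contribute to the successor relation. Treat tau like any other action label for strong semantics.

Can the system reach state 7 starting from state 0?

Guard filter leaves 13 enabled edge(s).
Layer 0: {0}
Layer 1: {4,6}  total {0,4,6}
Layer 2: {5}  total {0,4,5,6}
Reachable = {0,4,5,6}

Answer: UNREACHABLE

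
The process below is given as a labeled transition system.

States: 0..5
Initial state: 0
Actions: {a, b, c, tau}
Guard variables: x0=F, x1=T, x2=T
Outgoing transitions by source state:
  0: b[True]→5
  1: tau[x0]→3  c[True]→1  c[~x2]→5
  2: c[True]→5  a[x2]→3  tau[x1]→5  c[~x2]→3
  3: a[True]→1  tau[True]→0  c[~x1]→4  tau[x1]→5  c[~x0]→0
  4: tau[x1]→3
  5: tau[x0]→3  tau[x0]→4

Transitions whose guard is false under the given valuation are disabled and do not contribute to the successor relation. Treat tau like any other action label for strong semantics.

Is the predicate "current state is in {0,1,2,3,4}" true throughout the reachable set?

Answer: INVARIANT VIOLATED at state 5

Trace:
Safe = {0,1,2,3,4}
Reach set: {0,5}
  0: ✓
  5: outside
counterexample path to 5: b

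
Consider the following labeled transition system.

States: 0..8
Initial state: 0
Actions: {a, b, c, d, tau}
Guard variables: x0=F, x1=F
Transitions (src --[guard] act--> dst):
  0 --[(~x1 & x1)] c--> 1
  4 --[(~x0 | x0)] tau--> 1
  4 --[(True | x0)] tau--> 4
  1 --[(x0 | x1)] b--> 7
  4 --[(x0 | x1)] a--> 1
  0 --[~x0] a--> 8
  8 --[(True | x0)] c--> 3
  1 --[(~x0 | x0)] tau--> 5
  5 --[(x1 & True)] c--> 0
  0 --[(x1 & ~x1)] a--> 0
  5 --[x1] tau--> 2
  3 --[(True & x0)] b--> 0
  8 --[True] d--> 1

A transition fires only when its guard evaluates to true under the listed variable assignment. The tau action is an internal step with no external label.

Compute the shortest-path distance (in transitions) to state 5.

Answer: 3

Trace:
Layered search for 5:
  L0 = {0}
  L1 = {8}
  L2 = {1,3}
  L3 = {5}
first hit 5 at d=3 via a·d·tau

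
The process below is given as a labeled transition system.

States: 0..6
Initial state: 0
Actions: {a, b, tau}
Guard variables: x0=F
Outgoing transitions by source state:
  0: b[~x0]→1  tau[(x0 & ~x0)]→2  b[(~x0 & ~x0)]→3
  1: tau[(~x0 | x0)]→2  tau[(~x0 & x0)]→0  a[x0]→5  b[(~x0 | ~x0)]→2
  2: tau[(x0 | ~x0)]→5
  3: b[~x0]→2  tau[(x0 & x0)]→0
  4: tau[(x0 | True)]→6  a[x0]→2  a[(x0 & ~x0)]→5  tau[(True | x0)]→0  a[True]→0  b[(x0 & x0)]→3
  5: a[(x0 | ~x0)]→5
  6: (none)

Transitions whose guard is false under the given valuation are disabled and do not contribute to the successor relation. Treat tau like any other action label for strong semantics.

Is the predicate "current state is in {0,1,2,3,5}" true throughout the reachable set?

Inv-set: {0,1,2,3,5}
R = {0,1,2,3,5}
  0: ✓
  1: ✓
  2: ✓
  3: ✓
  5: ✓

Answer: INVARIANT HOLDS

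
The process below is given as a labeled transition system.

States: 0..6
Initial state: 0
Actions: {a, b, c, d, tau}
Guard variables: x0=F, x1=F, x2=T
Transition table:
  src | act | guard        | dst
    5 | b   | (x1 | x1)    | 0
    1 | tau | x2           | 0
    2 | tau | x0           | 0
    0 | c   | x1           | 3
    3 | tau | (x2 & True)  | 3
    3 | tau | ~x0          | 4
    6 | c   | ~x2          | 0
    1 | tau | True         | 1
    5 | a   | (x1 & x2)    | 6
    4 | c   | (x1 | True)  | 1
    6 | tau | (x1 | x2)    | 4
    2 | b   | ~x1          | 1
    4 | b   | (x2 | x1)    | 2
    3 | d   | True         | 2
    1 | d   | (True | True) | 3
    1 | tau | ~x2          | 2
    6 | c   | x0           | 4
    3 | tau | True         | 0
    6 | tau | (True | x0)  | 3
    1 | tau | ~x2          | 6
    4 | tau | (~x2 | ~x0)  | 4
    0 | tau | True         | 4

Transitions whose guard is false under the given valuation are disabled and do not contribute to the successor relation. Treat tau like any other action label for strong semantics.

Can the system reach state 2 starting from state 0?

14 transition(s) survive guard evaluation.
L0 = {0}
L1 = {4}  total {0,4}
L2 = {1,2}  total {0,1,2,4}
L3 = {3}  total {0,1,2,3,4}
R = {0,1,2,3,4}
witness 2: tau·b

Answer: REACHABLE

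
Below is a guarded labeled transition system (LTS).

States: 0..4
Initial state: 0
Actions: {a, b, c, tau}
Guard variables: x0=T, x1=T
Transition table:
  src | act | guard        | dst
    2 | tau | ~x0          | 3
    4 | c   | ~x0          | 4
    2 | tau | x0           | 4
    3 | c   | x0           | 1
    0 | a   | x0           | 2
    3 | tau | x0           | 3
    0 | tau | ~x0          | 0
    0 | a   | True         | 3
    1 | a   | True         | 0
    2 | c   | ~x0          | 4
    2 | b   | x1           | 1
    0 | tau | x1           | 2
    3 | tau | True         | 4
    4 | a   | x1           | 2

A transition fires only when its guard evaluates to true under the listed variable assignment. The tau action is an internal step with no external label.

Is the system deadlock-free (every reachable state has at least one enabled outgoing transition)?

Reachable = {0,1,2,3,4}
  0: a→2  a→3  tau→2  [3 exit(s)]
  1: a→0  [1 exit(s)]
  2: b→1  tau→4  [2 exit(s)]
  3: c→1  tau→3  tau→4  [3 exit(s)]
  4: a→2  [1 exit(s)]

Answer: DEADLOCK-FREE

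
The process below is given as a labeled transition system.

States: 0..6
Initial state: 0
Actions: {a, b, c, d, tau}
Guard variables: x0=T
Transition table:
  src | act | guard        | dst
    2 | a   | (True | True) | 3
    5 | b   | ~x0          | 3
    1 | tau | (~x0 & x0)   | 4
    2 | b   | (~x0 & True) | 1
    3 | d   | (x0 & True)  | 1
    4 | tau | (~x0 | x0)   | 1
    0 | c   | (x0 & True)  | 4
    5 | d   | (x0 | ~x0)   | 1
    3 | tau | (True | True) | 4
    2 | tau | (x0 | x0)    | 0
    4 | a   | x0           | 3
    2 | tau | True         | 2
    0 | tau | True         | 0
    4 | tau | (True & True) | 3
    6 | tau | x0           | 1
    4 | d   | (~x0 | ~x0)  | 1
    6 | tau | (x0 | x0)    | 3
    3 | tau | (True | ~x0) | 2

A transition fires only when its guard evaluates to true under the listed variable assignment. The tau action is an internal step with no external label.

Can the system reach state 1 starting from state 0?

Answer: REACHABLE

Trace:
Guard filter leaves 14 enabled edge(s).
Layer 0: {0}
Layer 1: {4}  cumulative {0,4}
Layer 2: {1,3}  cumulative {0,1,3,4}
Layer 3: {2}  cumulative {0,1,2,3,4}
Reach set: {0,1,2,3,4}
trace reaching 1: c·tau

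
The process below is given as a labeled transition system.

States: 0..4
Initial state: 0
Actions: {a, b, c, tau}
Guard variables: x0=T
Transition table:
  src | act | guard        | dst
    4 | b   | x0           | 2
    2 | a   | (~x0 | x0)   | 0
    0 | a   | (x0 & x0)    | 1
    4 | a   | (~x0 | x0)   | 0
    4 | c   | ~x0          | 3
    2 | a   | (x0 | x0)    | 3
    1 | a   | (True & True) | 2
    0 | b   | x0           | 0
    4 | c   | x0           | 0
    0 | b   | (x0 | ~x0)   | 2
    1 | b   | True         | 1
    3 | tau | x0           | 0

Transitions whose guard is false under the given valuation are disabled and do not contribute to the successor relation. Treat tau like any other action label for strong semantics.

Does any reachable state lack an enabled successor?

Reachable = {0,1,2,3}
  0: a→1  b→0  b→2  [3 exit(s)]
  1: a→2  b→1  [2 exit(s)]
  2: a→0  a→3  [2 exit(s)]
  3: tau→0  [1 exit(s)]

Answer: DEADLOCK-FREE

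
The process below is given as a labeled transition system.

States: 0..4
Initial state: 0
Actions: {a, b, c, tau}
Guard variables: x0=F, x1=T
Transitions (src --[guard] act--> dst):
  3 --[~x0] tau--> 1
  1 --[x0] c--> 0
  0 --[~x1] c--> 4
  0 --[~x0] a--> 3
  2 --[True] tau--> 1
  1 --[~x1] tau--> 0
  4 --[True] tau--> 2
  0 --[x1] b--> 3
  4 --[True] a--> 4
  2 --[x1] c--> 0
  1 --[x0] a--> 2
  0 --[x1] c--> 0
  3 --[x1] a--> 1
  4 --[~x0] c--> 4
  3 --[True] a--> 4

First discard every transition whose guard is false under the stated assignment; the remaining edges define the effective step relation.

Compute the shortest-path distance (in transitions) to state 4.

Breadth-first toward 4:
  L0 = {0}
  L1 = {3}
  L2 = {1,4}
4 enters at depth 2; path a·a

Answer: 2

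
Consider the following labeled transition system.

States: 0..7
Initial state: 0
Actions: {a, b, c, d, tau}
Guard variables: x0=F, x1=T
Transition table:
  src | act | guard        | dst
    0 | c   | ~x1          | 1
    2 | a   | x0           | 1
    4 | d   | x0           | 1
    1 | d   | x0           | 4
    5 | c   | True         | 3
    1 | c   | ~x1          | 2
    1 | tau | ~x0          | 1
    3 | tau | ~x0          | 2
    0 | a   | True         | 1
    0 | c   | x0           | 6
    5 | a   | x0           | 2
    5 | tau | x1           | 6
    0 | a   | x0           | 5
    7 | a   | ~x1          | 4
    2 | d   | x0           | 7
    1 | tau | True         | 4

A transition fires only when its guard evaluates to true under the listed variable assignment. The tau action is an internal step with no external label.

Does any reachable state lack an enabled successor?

Answer: DEADLOCK at state 4

Analysis:
Reach set: {0,1,4}
  0: a→1  [deg 1]
  1: tau→1  tau→4  [deg 2]
  4: ∅  [deadlock]
witness 4: a·tau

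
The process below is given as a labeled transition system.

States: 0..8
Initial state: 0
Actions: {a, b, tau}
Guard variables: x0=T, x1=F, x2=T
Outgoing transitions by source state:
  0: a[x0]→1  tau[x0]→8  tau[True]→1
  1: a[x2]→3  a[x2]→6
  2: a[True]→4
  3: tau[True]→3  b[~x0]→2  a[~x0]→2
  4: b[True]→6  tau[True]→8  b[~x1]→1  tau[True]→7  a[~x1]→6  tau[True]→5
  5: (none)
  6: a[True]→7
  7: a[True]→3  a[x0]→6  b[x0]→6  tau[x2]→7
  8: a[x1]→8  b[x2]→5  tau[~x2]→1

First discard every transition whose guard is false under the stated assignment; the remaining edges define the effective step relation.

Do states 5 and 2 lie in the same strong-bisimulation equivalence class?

Answer: NOT BISIMILAR

Trace:
Bisimulation quotient by refinement:
  π0 = {{0,1,2,3,4,5,6,7,8}}
  π1 = {{0},{1,2,6},{3},{4,7},{5},{8}}
  π2 = {{0},{1},{2,6},{3},{4},{5},{7},{8}}
  π3 = {{0},{1},{2},{3},{4},{5},{6},{7},{8}}
stable after 4 split(s): 9 block(s)
5∈{5}, 2∈{2}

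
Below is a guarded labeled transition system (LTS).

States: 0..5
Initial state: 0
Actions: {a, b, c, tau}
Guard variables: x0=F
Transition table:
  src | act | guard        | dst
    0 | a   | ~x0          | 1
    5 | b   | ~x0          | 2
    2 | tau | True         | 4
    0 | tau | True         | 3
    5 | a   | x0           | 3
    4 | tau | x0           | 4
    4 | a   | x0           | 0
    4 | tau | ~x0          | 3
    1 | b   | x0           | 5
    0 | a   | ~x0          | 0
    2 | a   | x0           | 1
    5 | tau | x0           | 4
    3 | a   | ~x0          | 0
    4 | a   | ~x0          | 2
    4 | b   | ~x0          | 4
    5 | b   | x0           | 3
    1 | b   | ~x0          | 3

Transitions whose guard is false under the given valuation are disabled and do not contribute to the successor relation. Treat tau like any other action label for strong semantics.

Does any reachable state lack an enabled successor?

Answer: DEADLOCK-FREE

Trace:
Reach set: {0,1,3}
  0: a→0  a→1  tau→3  [3 exit(s)]
  1: b→3  [1 exit(s)]
  3: a→0  [1 exit(s)]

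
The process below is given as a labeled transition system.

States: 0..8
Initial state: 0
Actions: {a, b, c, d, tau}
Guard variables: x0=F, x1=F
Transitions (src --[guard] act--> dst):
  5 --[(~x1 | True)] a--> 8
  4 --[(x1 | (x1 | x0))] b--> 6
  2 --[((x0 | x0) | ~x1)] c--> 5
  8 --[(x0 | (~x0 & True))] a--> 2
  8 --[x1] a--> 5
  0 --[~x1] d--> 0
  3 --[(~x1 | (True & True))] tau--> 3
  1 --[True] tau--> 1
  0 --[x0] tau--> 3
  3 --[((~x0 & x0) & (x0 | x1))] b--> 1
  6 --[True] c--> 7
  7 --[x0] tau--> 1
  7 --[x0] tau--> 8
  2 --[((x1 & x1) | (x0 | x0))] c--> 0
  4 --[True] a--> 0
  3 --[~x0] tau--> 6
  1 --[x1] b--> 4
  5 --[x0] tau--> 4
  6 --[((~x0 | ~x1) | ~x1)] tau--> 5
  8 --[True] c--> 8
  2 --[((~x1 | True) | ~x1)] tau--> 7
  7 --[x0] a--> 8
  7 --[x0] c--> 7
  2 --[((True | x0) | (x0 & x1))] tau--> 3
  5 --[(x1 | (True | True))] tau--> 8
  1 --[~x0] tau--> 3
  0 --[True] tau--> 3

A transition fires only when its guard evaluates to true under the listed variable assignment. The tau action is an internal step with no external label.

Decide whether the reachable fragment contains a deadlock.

Reach set: {0,2,3,5,6,7,8}
  0: d→0  tau→3  [deg 2]
  2: c→5  tau→3  tau→7  [deg 3]
  3: tau→3  tau→6  [deg 2]
  5: a→8  tau→8  [deg 2]
  6: c→7  tau→5  [deg 2]
  7: ∅  [deadlock]
  8: a→2  c→8  [deg 2]
Path to 7: tau·tau·c

Answer: DEADLOCK at state 7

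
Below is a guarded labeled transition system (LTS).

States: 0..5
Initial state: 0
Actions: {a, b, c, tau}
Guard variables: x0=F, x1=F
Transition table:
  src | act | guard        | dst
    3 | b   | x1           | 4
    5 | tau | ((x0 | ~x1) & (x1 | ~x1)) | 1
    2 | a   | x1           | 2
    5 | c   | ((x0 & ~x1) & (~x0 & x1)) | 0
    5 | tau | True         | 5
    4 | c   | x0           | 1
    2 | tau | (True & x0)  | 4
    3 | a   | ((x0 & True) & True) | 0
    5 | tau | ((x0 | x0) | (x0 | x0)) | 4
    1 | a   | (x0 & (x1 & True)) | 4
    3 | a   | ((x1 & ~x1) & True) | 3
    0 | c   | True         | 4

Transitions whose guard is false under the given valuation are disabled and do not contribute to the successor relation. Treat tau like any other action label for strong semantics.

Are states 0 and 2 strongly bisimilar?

Compute ~ classes (split until stable):
  π0 = {{0,1,2,3,4,5}}
  π1 = {{0},{1,2,3,4},{5}}
Fixed point at round 2; 3 class(es).
[0]={0}  [2]={1,2,3,4}

Answer: NOT BISIMILAR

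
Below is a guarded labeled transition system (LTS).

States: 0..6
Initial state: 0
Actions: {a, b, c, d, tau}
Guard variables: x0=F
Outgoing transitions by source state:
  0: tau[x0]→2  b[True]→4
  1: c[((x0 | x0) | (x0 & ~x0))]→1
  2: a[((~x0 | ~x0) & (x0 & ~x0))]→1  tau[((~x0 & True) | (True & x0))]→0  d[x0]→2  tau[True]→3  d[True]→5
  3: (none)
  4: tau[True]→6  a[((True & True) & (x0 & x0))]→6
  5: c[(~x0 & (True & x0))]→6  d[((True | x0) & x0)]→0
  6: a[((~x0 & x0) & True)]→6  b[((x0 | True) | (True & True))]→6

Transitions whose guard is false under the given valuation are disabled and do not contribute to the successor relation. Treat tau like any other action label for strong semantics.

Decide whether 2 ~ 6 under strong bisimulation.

Answer: NOT BISIMILAR

Trace:
Refine partition for ~:
  round 0: {{0,1,2,3,4,5,6}}
  round 1: {{0,6},{1,3,5},{2},{4}}
  round 2: {{0},{1,3,5},{2},{4},{6}}
Fixed point at round 3; 5 class(es).
class of 2: {2}; class of 6: {6}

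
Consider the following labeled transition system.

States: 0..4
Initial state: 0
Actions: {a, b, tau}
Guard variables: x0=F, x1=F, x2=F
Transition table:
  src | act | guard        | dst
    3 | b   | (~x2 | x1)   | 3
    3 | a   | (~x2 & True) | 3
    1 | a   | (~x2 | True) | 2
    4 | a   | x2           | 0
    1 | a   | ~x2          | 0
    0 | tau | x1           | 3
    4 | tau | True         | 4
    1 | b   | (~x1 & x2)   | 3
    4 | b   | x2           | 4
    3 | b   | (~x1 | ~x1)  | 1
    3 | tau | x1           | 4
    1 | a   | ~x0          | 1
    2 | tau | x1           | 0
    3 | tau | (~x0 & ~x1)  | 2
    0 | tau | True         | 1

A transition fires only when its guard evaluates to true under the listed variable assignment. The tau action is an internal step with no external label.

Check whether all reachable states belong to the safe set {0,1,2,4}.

Inv-set: {0,1,2,4}
Reachable = {0,1,2}
  0: safe
  1: safe
  2: safe

Answer: INVARIANT HOLDS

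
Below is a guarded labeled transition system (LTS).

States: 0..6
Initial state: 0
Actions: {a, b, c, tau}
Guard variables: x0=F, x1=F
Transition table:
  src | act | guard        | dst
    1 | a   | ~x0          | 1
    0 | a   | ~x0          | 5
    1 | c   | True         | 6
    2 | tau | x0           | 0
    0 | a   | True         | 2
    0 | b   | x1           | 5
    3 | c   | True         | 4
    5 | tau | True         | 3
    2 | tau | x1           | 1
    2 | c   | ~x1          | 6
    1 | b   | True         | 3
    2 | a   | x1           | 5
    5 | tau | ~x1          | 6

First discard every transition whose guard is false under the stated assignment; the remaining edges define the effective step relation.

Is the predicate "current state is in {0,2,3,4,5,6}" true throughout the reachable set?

Safe = {0,2,3,4,5,6}
R = {0,2,3,4,5,6}
  0: ok
  2: ok
  3: ok
  4: ok
  5: ok
  6: ok

Answer: INVARIANT HOLDS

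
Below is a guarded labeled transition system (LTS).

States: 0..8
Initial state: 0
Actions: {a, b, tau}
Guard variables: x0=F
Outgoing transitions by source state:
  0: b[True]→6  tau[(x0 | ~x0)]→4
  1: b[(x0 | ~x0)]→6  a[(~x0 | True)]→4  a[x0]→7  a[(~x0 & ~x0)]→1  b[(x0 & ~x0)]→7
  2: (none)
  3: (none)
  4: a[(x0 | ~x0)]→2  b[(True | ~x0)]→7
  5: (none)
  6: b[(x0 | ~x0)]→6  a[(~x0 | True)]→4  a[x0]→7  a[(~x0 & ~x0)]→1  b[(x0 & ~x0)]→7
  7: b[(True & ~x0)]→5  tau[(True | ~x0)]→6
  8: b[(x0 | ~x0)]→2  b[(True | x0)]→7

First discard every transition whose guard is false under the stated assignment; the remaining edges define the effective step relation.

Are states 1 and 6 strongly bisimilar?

Refine partition for ~:
  P[0] = {{0,1,2,3,4,5,6,7,8}}
  P[1] = {{0,7},{1,4,6},{2,3,5},{8}}
  P[2] = {{0},{1,6},{2,3,5},{4},{7},{8}}
Fixed point at round 3; 6 class(es).
class of 1: {1,6}; class of 6: {1,6}

Answer: BISIMILAR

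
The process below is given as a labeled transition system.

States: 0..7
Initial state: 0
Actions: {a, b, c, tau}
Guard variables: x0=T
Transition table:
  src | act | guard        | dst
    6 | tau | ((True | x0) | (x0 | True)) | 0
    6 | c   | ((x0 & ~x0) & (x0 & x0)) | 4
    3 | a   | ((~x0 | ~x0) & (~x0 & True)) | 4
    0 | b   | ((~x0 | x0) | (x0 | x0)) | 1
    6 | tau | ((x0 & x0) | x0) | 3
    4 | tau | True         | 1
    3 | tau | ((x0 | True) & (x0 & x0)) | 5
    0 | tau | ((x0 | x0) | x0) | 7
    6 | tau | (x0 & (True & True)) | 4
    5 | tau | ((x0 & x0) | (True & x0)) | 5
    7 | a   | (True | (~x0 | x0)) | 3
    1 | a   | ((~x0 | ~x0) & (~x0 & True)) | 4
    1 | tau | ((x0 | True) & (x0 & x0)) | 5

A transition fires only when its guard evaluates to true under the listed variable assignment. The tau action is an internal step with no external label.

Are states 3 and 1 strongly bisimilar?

Answer: BISIMILAR

Trace:
Bisimulation quotient by refinement:
  round 0: {{0,1,2,3,4,5,6,7}}
  round 1: {{0},{1,3,4,5,6},{2},{7}}
  round 2: {{0},{1,3,4,5},{2},{6},{7}}
5 equivalence class(es) (converged in 3)
3∈{1,3,4,5}, 1∈{1,3,4,5}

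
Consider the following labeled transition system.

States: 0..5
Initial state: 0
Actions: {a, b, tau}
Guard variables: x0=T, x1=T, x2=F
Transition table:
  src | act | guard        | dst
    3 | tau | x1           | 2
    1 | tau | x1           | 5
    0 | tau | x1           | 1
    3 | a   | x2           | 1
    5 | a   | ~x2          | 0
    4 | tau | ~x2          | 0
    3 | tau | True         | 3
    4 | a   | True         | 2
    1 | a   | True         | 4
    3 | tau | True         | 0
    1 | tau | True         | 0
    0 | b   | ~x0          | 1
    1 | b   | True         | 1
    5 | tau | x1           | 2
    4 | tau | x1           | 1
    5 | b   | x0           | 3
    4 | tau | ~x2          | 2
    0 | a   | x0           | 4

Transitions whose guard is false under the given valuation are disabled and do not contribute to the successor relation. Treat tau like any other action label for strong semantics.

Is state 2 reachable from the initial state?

Guard filter leaves 16 enabled edge(s).
Layer 0: {0}
Layer 1: {1,4}  cumulative {0,1,4}
Layer 2: {2,5}  cumulative {0,1,2,4,5}
Layer 3: {3}  cumulative {0,1,2,3,4,5}
R = {0,1,2,3,4,5}
trace reaching 2: a·tau

Answer: REACHABLE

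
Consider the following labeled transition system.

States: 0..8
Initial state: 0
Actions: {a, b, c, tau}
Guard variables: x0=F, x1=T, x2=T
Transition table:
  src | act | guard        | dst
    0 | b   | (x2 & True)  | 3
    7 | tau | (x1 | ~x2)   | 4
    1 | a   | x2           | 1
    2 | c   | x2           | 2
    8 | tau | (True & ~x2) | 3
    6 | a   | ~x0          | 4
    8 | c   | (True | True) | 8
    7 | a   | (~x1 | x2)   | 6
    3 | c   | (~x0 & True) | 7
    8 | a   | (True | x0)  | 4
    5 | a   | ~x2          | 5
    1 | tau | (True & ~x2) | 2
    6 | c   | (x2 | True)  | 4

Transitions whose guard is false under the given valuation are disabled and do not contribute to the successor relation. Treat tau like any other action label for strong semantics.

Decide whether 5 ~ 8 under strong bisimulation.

Compute ~ classes (split until stable):
  P[0] = {{0,1,2,3,4,5,6,7,8}}
  P[1] = {{0},{1},{2,3},{4,5},{6,8},{7}}
  P[2] = {{0},{1},{2},{3},{4,5},{6},{7},{8}}
stable after 3 split(s): 8 block(s)
5∈{4,5}, 8∈{8}

Answer: NOT BISIMILAR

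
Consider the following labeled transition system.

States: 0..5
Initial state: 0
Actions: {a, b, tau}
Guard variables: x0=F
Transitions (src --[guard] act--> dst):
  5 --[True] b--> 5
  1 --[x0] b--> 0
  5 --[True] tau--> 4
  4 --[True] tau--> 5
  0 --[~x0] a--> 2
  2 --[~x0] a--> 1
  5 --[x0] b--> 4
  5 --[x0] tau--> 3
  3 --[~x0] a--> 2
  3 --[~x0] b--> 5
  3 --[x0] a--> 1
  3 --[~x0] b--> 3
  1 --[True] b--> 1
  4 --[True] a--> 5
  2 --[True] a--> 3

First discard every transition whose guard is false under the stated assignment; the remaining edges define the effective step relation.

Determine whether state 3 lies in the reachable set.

After dropping false guards: 11 live edges.
Layer 0: {0}
Layer 1: {2}  now seen {0,2}
Layer 2: {1,3}  now seen {0,1,2,3}
Layer 3: {5}  now seen {0,1,2,3,5}
Layer 4: {4}  now seen {0,1,2,3,4,5}
R = {0,1,2,3,4,5}
Path to 3: a·a

Answer: REACHABLE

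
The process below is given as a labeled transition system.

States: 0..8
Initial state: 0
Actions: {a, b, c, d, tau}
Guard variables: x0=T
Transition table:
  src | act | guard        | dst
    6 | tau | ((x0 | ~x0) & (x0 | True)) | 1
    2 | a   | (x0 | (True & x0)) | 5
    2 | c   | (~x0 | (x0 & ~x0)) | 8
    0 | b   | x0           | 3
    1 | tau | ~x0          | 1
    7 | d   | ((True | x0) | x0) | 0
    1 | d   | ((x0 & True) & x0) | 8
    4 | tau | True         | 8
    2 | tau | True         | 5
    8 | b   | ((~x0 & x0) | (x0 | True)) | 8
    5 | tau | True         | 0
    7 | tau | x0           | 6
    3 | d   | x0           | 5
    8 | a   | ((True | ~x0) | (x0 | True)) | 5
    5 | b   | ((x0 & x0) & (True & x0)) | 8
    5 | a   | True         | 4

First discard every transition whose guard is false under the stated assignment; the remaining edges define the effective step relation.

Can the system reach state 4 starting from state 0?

Answer: REACHABLE

Working:
14 transition(s) survive guard evaluation.
Layer 0: {0}
Layer 1: {3}  cumulative {0,3}
Layer 2: {5}  cumulative {0,3,5}
Layer 3: {4,8}  cumulative {0,3,4,5,8}
Reachable = {0,3,4,5,8}
Path to 4: b·d·a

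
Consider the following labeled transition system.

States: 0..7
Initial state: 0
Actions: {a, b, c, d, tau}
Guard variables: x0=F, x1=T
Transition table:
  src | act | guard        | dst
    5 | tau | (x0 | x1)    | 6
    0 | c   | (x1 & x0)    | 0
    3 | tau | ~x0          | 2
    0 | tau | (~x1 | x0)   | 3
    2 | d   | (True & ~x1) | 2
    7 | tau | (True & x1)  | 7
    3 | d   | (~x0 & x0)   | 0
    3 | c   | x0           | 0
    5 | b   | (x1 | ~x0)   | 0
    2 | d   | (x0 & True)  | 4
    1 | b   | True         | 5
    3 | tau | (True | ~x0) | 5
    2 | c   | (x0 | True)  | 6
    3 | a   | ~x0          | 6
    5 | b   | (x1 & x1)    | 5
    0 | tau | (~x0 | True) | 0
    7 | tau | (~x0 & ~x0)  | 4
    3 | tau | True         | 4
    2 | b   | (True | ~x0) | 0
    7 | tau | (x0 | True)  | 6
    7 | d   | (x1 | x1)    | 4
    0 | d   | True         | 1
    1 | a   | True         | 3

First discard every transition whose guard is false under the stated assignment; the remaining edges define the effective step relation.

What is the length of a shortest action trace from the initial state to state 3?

Answer: 2

Trace:
Breadth-first toward 3:
  Layer 0: {0}
  Layer 1: {1}
  Layer 2: {3,5}
depth(3)=2, e.g. d·a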